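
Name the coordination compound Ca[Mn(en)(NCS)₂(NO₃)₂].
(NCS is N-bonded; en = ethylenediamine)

calcium (ethylenediamine)diisothiocyanatodinitratomanganate(II)

The 1 calcium counter-ion carries a total charge of +2, so each complex ion is 2−.
Ligand charges: 2×isothiocyanato (-1 each), 2×nitrato (-1 each), 1×ethylenediamine (neutral); total -4. So Mn + (-4) = 2−, giving Mn = +2.
Ligands are named alphabetically: ethylenediamine before isothiocyanato before nitrato.
The complex ion is anionic, so manganese takes the -ate form manganate(II).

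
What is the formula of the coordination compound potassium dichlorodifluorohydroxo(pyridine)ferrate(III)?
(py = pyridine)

Ligands: 2 fluoro (F, -1), 1 hydroxo (OH, -1), 1 pyridine (py, neutral), 2 chloro (Cl, -1). Ligand charge sum = -5.
Charge balance with potassium (+1) requires 1 complex ion per 2 potassium.

K2[FeCl2F2(OH)(py)]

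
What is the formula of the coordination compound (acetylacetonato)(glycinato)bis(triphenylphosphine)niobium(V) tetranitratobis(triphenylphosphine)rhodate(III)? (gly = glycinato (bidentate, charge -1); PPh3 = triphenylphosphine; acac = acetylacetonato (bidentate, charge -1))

Cation [Nb…]: ligand charges -2, Nb(V) ⇒ ion charge 3+.
Anion [Rh…]: ligand charges -4, Rh(III) ⇒ ion charge 1−.

[Nb(acac)(gly)(PPh3)2][Rh(NO3)4(PPh3)2]3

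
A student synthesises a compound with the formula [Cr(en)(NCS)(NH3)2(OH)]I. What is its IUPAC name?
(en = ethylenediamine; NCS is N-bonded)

The 1 iodide counter-ion carries a total charge of -1, so each complex ion is 1+.
Ligand charges: 1×ethylenediamine (neutral), 2×ammine (neutral), 1×isothiocyanato (-1 each), 1×hydroxo (-1 each); total -2. So Cr + (-2) = 1+, giving Cr = +3.
Ligands are named alphabetically: ammine before ethylenediamine before hydroxo before isothiocyanato.

diammine(ethylenediamine)hydroxoisothiocyanatochromium(III) iodide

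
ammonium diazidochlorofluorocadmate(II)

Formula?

(NH4)2[CdClF(N3)2]

Ligands: 1 chloro (Cl, -1), 1 fluoro (F, -1), 2 azido (N3, -1). Ligand charge sum = -4.
With Cd in oxidation state +2, the complex ion is [Cd...]^2−.
Charge balance with ammonium (+1) requires 1 complex ion per 2 ammonium.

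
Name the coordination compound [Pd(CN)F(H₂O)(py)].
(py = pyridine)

There is no counter-ion, so the complex is neutral overall.
Ligand charges: 1×fluoro (-1 each), 1×cyano (-1 each), 1×aqua (neutral), 1×pyridine (neutral); total -2. So Pd + (-2) = 0, giving Pd = +2.
Ligands are named alphabetically: aqua before cyano before fluoro before pyridine.

aquacyanofluoro(pyridine)palladium(II)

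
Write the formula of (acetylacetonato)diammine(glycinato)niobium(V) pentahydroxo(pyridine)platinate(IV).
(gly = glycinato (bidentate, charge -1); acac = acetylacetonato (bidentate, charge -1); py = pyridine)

[Nb(acac)(gly)(NH3)2][Pt(OH)5(py)]3

Cation [Nb…]: ligand charges -2, Nb(V) ⇒ ion charge 3+.
Anion [Pt…]: ligand charges -5, Pt(IV) ⇒ ion charge 1−.
One 3+ cation requires 3 of the 1− anion.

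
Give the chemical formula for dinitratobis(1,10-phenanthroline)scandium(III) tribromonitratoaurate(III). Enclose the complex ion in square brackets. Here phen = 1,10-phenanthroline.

[Sc(NO3)2(phen)2][AuBr3(NO3)]

Cation [Sc…]: ligand charges -2, Sc(III) ⇒ ion charge 1+.
Anion [Au…]: ligand charges -4, Au(III) ⇒ ion charge 1−.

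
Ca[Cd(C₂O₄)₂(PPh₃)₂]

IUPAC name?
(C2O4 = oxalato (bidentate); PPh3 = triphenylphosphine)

calcium dioxalatobis(triphenylphosphine)cadmate(II)

The 1 calcium counter-ion carries a total charge of +2, so each complex ion is 2−.
Ligand charges: 2×oxalato (-2 each), 2×triphenylphosphine (neutral); total -4. So Cd + (-4) = 2−, giving Cd = +2.
Ligands are named alphabetically: oxalato before triphenylphosphine.
The complex ion is anionic, so cadmium takes the -ate form cadmate(II).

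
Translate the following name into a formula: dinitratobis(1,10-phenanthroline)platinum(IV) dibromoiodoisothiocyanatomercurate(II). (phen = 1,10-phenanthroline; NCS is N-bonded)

Cation [Pt…]: ligand charges -2, Pt(IV) ⇒ ion charge 2+.
Anion [Hg…]: ligand charges -4, Hg(II) ⇒ ion charge 2−.
One 2+ cation balances one 2− anion.

[Pt(NO3)2(phen)2][HgBr2I(NCS)]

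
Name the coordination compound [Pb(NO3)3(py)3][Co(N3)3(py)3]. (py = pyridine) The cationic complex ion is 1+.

The complex cation is given as 1+; its ligand charges sum to -3, so Pb = +4.
A 1:1 salt means the anion carries the equal and opposite charge, 1−.
Anion: ligand charges sum to -3; for the ion to be 1−, Co = +2.

trinitratotris(pyridine)lead(IV) triazidotris(pyridine)cobaltate(II)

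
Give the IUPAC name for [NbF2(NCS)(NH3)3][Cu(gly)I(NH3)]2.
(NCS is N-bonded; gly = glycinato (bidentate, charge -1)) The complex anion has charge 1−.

triamminedifluoroisothiocyanatoniobium(V) ammine(glycinato)iodocuprate(I)

The complex anion is given as 1−; its ligand charges sum to -2, so Cu = +1.
With 2 anions per cation, the cation must be 2×1 = 2+.
Cation: ligand charges sum to -3; for the ion to be 2+, Nb = +5.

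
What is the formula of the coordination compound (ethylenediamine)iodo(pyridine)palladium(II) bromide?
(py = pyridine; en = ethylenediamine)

[Pd(en)I(py)]Br

Ligands: 1 pyridine (py, neutral), 1 iodo (I, -1), 1 ethylenediamine (en, neutral). Ligand charge sum = -1.
With Pd in oxidation state +2, the complex ion is [Pd...]^1+.
Charge balance with bromide (-1) requires 1 complex ion per 1 bromide.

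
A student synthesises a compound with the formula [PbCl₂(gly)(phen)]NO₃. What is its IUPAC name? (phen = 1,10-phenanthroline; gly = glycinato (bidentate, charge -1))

The 1 nitrate counter-ion carries a total charge of -1, so each complex ion is 1+.
Ligand charges: 2×chloro (-1 each), 1×1,10-phenanthroline (neutral), 1×glycinato (-1 each); total -3. So Pb + (-3) = 1+, giving Pb = +4.
Ligands are named alphabetically: chloro before glycinato before phenanthroline.

dichloro(glycinato)(1,10-phenanthroline)lead(IV) nitrate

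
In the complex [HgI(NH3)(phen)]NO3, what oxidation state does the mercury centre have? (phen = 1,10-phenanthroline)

1 nitrate outside the brackets (-1 each) → the complex ion is 1+.
Ligand charges: 1×phen neutral; 1×NH3 neutral; 1×I = -1; sum -1.
Hg + (-1) = 1+ ⇒ Hg is +2.

+2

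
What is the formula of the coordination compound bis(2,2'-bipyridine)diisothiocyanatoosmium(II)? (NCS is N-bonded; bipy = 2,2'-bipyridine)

Ligands: 2 isothiocyanato (NCS, -1), 2 2,2'-bipyridine (bipy, neutral). Ligand charge sum = -2.
With Os in oxidation state +2, the complex ion is [Os...].

[Os(bipy)2(NCS)2]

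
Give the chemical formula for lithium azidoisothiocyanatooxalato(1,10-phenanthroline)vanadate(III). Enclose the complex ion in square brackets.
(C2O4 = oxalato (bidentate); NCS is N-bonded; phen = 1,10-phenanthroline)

Li[V(C2O4)(N3)(NCS)(phen)]

Ligands: 1 azido (N3, -1), 1 oxalato (C2O4, -2), 1 isothiocyanato (NCS, -1), 1 1,10-phenanthroline (phen, neutral). Ligand charge sum = -4.
Charge balance with lithium (+1) requires 1 complex ion per 1 lithium.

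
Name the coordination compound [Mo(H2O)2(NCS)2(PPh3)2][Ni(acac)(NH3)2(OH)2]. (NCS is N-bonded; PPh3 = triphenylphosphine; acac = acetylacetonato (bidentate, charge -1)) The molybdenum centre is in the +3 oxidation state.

Both ions are complex: the cation is named first with the plain metal name, the anion second with the -ate form; each ion's ligands are alphabetised independently.
Mo is given as +3; the cation's ligand charges sum to -2, so the complex cation is 1+.
A 1:1 salt means the anion carries the equal and opposite charge, 1−.
Anion: ligand charges sum to -3; for the ion to be 1−, Ni = +2.

diaquadiisothiocyanatobis(triphenylphosphine)molybdenum(III) (acetylacetonato)diamminedihydroxonickelate(II)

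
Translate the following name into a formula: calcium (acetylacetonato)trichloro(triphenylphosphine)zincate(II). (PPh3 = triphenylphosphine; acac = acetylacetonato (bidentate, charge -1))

Ca[Zn(acac)Cl3(PPh3)]

Ligands: 1 triphenylphosphine (PPh3, neutral), 3 chloro (Cl, -1), 1 acetylacetonato (acac, -1). Ligand charge sum = -4.
Charge balance with calcium (+2) requires 1 complex ion per 1 calcium.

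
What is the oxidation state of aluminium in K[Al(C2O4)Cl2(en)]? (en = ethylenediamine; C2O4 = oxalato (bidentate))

1 potassium outside the brackets (+1 each) → the complex ion is 1−.
Ligand charges: 2×Cl = -2; 1×en neutral; 1×C2O4 = -2; sum -4.
Al + (-4) = 1− ⇒ Al is +3.

+3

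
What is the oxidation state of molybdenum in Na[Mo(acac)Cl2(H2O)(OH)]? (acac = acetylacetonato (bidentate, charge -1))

+3

1 sodium outside the brackets (+1 each) → the complex ion is 1−.
Ligand charges: 1×acac = -1; 1×H2O neutral; 2×Cl = -2; 1×OH = -1; sum -4.
Mo + (-4) = 1− ⇒ Mo is +3.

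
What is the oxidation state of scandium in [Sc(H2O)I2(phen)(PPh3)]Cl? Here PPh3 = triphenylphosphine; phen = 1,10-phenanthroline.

1 chloride outside the brackets (-1 each) → the complex ion is 1+.
Ligand charges: 1×H2O neutral; 1×PPh3 neutral; 2×I = -2; 1×phen neutral; sum -2.
Sc + (-2) = 1+ ⇒ Sc is +3.

+3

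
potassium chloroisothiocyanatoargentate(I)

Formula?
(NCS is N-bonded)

K[AgCl(NCS)]

Ligands: 1 isothiocyanato (NCS, -1), 1 chloro (Cl, -1). Ligand charge sum = -2.
With Ag in oxidation state +1, the complex ion is [Ag...]^1−.
Charge balance with potassium (+1) requires 1 complex ion per 1 potassium.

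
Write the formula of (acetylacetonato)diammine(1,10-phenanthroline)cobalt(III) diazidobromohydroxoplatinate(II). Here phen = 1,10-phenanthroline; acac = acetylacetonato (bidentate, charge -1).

[Co(acac)(NH3)2(phen)][PtBr(N3)2(OH)]

Cation [Co…]: ligand charges -1, Co(III) ⇒ ion charge 2+.
Anion [Pt…]: ligand charges -4, Pt(II) ⇒ ion charge 2−.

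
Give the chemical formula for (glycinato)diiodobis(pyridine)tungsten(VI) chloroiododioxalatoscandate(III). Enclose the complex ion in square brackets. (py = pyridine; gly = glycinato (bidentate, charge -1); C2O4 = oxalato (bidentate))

Cation [W…]: ligand charges -3, W(VI) ⇒ ion charge 3+.
Anion [Sc…]: ligand charges -6, Sc(III) ⇒ ion charge 3−.
One 3+ cation balances one 3− anion.

[W(gly)I2(py)2][Sc(C2O4)2ClI]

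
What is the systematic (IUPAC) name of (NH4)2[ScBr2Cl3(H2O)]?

ammonium aquadibromotrichloroscandate(III)

The 2 ammonium counter-ions carry a total charge of +2, so each complex ion is 2−.
Ligand charges: 3×chloro (-1 each), 2×bromo (-1 each), 1×aqua (neutral); total -5. So Sc + (-5) = 2−, giving Sc = +3.
The complex ion is anionic, so scandium takes the -ate form scandate(III).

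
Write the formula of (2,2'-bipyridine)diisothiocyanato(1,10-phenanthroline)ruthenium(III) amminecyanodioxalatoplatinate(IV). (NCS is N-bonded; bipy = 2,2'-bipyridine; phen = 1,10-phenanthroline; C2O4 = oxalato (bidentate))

Cation [Ru…]: ligand charges -2, Ru(III) ⇒ ion charge 1+.
Anion [Pt…]: ligand charges -5, Pt(IV) ⇒ ion charge 1−.

[Ru(bipy)(NCS)2(phen)][Pt(C2O4)2(CN)(NH3)]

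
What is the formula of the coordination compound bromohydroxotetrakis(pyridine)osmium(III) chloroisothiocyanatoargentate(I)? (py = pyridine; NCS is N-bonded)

[OsBr(OH)(py)4][AgCl(NCS)]

Cation [Os…]: ligand charges -2, Os(III) ⇒ ion charge 1+.
Anion [Ag…]: ligand charges -2, Ag(I) ⇒ ion charge 1−.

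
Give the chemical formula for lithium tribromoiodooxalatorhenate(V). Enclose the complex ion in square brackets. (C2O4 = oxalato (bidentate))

Ligands: 1 iodo (I, -1), 1 oxalato (C2O4, -2), 3 bromo (Br, -1). Ligand charge sum = -6.
With Re in oxidation state +5, the complex ion is [Re...]^1−.
Charge balance with lithium (+1) requires 1 complex ion per 1 lithium.

Li[ReBr3(C2O4)I]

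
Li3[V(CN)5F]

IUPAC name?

lithium pentacyanofluorovanadate(III)

The 3 lithium counter-ions carry a total charge of +3, so each complex ion is 3−.
Ligand charges: 1×fluoro (-1 each), 5×cyano (-1 each); total -6. So V + (-6) = 3−, giving V = +3.
The complex ion is anionic, so vanadium takes the -ate form vanadate(III).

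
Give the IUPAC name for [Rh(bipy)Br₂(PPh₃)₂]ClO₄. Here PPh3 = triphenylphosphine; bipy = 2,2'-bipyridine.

(2,2'-bipyridine)dibromobis(triphenylphosphine)rhodium(III) perchlorate

The 1 perchlorate counter-ion carries a total charge of -1, so each complex ion is 1+.
Ligand charges: 2×triphenylphosphine (neutral), 1×2,2'-bipyridine (neutral), 2×bromo (-1 each); total -2. So Rh + (-2) = 1+, giving Rh = +3.
Ligands are named alphabetically: bipyridine before bromo before triphenylphosphine.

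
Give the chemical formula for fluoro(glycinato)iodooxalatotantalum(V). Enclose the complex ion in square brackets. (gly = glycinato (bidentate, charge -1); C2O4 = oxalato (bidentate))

Ligands: 1 fluoro (F, -1), 1 iodo (I, -1), 1 glycinato (gly, -1), 1 oxalato (C2O4, -2). Ligand charge sum = -5.
With Ta in oxidation state +5, the complex ion is [Ta...].

[Ta(C2O4)F(gly)I]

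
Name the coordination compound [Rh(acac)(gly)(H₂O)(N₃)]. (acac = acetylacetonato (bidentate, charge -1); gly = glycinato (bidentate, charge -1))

(acetylacetonato)aquaazido(glycinato)rhodium(III)

There is no counter-ion, so the complex is neutral overall.
Ligand charges: 1×acetylacetonato (-1 each), 1×azido (-1 each), 1×glycinato (-1 each), 1×aqua (neutral); total -3. So Rh + (-3) = 0, giving Rh = +3.
Ligands are named alphabetically: acetylacetonato before aqua before azido before glycinato.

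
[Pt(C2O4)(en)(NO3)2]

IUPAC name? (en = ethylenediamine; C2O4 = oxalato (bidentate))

(ethylenediamine)dinitratooxalatoplatinum(IV)

There is no counter-ion, so the complex is neutral overall.
Ligand charges: 1×ethylenediamine (neutral), 2×nitrato (-1 each), 1×oxalato (-2 each); total -4. So Pt + (-4) = 0, giving Pt = +4.
Ligands are named alphabetically: ethylenediamine before nitrato before oxalato.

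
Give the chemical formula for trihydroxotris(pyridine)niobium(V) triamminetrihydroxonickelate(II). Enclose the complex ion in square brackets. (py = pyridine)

[Nb(OH)3(py)3][Ni(NH3)3(OH)3]2

Cation [Nb…]: ligand charges -3, Nb(V) ⇒ ion charge 2+.
Anion [Ni…]: ligand charges -3, Ni(II) ⇒ ion charge 1−.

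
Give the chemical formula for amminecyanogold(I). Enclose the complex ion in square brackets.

[Au(CN)(NH3)]

Ligands: 1 ammine (NH3, neutral), 1 cyano (CN, -1). Ligand charge sum = -1.
With Au in oxidation state +1, the complex ion is [Au...].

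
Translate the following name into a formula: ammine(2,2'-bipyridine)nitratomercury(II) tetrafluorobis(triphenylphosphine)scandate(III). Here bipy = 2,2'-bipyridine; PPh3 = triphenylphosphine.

Cation [Hg…]: ligand charges -1, Hg(II) ⇒ ion charge 1+.
Anion [Sc…]: ligand charges -4, Sc(III) ⇒ ion charge 1−.
One 1+ cation balances one 1− anion.

[Hg(bipy)(NH3)(NO3)][ScF4(PPh3)2]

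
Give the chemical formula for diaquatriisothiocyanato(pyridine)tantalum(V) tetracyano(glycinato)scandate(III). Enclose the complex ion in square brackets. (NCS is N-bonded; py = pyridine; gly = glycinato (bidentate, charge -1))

Cation [Ta…]: ligand charges -3, Ta(V) ⇒ ion charge 2+.
Anion [Sc…]: ligand charges -5, Sc(III) ⇒ ion charge 2−.
One 2+ cation balances one 2− anion.

[Ta(H2O)2(NCS)3(py)][Sc(CN)4(gly)]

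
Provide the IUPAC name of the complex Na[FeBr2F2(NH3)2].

sodium diamminedibromodifluoroferrate(III)

The 1 sodium counter-ion carries a total charge of +1, so each complex ion is 1−.
Ligand charges: 2×ammine (neutral), 2×bromo (-1 each), 2×fluoro (-1 each); total -4. So Fe + (-4) = 1−, giving Fe = +3.
The complex ion is anionic, so iron takes the -ate form ferrate(III).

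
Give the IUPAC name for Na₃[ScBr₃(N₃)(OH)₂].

The 3 sodium counter-ions carry a total charge of +3, so each complex ion is 3−.
Ligand charges: 1×azido (-1 each), 3×bromo (-1 each), 2×hydroxo (-1 each); total -6. So Sc + (-6) = 3−, giving Sc = +3.
Ligands are named alphabetically: azido before bromo before hydroxo.
The complex ion is anionic, so scandium takes the -ate form scandate(III).

sodium azidotribromodihydroxoscandate(III)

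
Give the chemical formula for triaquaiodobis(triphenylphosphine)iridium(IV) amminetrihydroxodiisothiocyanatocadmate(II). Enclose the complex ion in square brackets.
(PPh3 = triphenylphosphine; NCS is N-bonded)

Cation [Ir…]: ligand charges -1, Ir(IV) ⇒ ion charge 3+.
Anion [Cd…]: ligand charges -5, Cd(II) ⇒ ion charge 3−.
One 3+ cation balances one 3− anion.

[Ir(H2O)3I(PPh3)2][Cd(NCS)2(NH3)(OH)3]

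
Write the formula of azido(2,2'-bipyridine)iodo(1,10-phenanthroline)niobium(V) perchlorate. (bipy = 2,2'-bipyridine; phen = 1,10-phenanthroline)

Ligands: 1 2,2'-bipyridine (bipy, neutral), 1 azido (N3, -1), 1 1,10-phenanthroline (phen, neutral), 1 iodo (I, -1). Ligand charge sum = -2.
Charge balance with perchlorate (-1) requires 1 complex ion per 3 perchlorate.

[Nb(bipy)I(N3)(phen)](ClO4)3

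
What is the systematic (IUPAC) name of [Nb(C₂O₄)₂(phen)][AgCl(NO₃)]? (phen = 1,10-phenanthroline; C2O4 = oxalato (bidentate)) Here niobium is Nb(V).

Both ions are complex: the cation is named first with the plain metal name, the anion second with the -ate form; each ion's ligands are alphabetised independently.
Nb is given as +5; the cation's ligand charges sum to -4, so the complex cation is 1+.
A 1:1 salt means the anion carries the equal and opposite charge, 1−.
Anion: ligand charges sum to -2; for the ion to be 1−, Ag = +1.

dioxalato(1,10-phenanthroline)niobium(V) chloronitratoargentate(I)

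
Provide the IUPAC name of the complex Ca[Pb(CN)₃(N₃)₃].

calcium triazidotricyanoplumbate(IV)

The 1 calcium counter-ion carries a total charge of +2, so each complex ion is 2−.
Ligand charges: 3×cyano (-1 each), 3×azido (-1 each); total -6. So Pb + (-6) = 2−, giving Pb = +4.
The complex ion is anionic, so lead takes the -ate form plumbate(IV).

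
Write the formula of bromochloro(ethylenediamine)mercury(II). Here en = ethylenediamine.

[HgBrCl(en)]

Ligands: 1 bromo (Br, -1), 1 chloro (Cl, -1), 1 ethylenediamine (en, neutral). Ligand charge sum = -2.
With Hg in oxidation state +2, the complex ion is [Hg...].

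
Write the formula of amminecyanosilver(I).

Ligands: 1 cyano (CN, -1), 1 ammine (NH3, neutral). Ligand charge sum = -1.
With Ag in oxidation state +1, the complex ion is [Ag...].

[Ag(CN)(NH3)]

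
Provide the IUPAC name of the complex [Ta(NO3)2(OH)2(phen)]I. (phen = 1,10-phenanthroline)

dihydroxodinitrato(1,10-phenanthroline)tantalum(V) iodide

The 1 iodide counter-ion carries a total charge of -1, so each complex ion is 1+.
Ligand charges: 2×nitrato (-1 each), 1×1,10-phenanthroline (neutral), 2×hydroxo (-1 each); total -4. So Ta + (-4) = 1+, giving Ta = +5.
Ligands are named alphabetically: hydroxo before nitrato before phenanthroline.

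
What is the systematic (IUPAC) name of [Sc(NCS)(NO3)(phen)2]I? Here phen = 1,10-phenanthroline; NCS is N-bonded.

isothiocyanatonitratobis(1,10-phenanthroline)scandium(III) iodide

The 1 iodide counter-ion carries a total charge of -1, so each complex ion is 1+.
Ligand charges: 2×1,10-phenanthroline (neutral), 1×isothiocyanato (-1 each), 1×nitrato (-1 each); total -2. So Sc + (-2) = 1+, giving Sc = +3.
Ligands are named alphabetically: isothiocyanato before nitrato before phenanthroline.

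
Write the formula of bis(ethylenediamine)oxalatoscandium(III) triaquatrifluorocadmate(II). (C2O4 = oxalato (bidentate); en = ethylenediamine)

Cation [Sc…]: ligand charges -2, Sc(III) ⇒ ion charge 1+.
Anion [Cd…]: ligand charges -3, Cd(II) ⇒ ion charge 1−.

[Sc(C2O4)(en)2][CdF3(H2O)3]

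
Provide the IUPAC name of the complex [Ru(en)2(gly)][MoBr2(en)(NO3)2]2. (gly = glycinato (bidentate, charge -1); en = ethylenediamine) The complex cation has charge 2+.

Both ions are complex: the cation is named first with the plain metal name, the anion second with the -ate form; each ion's ligands are alphabetised independently.
The complex cation is given as 2+; its ligand charges sum to -1, so Ru = +3.
With 2 anions per cation, each anion must be 2/2 = 1−.
Anion: ligand charges sum to -4; for the ion to be 1−, Mo = +3.

bis(ethylenediamine)(glycinato)ruthenium(III) dibromo(ethylenediamine)dinitratomolybdate(III)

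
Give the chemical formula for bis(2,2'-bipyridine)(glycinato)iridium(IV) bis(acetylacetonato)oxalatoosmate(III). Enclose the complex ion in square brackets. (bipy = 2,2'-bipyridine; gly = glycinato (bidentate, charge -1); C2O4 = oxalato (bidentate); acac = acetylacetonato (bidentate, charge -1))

Cation [Ir…]: ligand charges -1, Ir(IV) ⇒ ion charge 3+.
Anion [Os…]: ligand charges -4, Os(III) ⇒ ion charge 1−.
One 3+ cation requires 3 of the 1− anion.

[Ir(bipy)2(gly)][Os(acac)2(C2O4)]3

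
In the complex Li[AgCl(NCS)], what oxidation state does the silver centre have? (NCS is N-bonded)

+1

1 lithium outside the brackets (+1 each) → the complex ion is 1−.
Ligand charges: 1×Cl = -1; 1×NCS = -1; sum -2.
Ag + (-2) = 1− ⇒ Ag is +1.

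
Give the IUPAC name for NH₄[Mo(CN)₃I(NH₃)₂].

ammonium diamminetricyanoiodomolybdate(III)

The 1 ammonium counter-ion carries a total charge of +1, so each complex ion is 1−.
Ligand charges: 2×ammine (neutral), 3×cyano (-1 each), 1×iodo (-1 each); total -4. So Mo + (-4) = 1−, giving Mo = +3.
Ligands are named alphabetically: ammine before cyano before iodo.
The complex ion is anionic, so molybdenum takes the -ate form molybdate(III).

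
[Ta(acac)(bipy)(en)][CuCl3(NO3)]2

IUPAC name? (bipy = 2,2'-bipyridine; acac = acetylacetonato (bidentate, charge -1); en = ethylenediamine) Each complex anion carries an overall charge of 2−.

Both ions are complex: the cation is named first with the plain metal name, the anion second with the -ate form; each ion's ligands are alphabetised independently.
The complex anion is given as 2−; its ligand charges sum to -4, so Cu = +2.
With 2 anions per cation, the cation must be 2×2 = 4+.
Cation: ligand charges sum to -1; for the ion to be 4+, Ta = +5.

(acetylacetonato)(2,2'-bipyridine)(ethylenediamine)tantalum(V) trichloronitratocuprate(II)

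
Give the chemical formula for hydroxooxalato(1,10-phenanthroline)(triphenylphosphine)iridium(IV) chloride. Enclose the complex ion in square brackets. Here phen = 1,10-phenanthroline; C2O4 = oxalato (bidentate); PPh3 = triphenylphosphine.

Ligands: 1 1,10-phenanthroline (phen, neutral), 1 oxalato (C2O4, -2), 1 triphenylphosphine (PPh3, neutral), 1 hydroxo (OH, -1). Ligand charge sum = -3.
Charge balance with chloride (-1) requires 1 complex ion per 1 chloride.

[Ir(C2O4)(OH)(phen)(PPh3)]Cl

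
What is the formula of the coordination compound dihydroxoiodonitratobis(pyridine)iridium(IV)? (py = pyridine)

Ligands: 2 pyridine (py, neutral), 1 iodo (I, -1), 1 nitrato (NO3, -1), 2 hydroxo (OH, -1). Ligand charge sum = -4.
With Ir in oxidation state +4, the complex ion is [Ir...].

[IrI(NO3)(OH)2(py)2]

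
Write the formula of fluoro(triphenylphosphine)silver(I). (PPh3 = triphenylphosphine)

Ligands: 1 fluoro (F, -1), 1 triphenylphosphine (PPh3, neutral). Ligand charge sum = -1.
With Ag in oxidation state +1, the complex ion is [Ag...].

[AgF(PPh3)]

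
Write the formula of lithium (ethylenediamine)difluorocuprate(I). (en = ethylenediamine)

Ligands: 1 ethylenediamine (en, neutral), 2 fluoro (F, -1). Ligand charge sum = -2.
With Cu in oxidation state +1, the complex ion is [Cu...]^1−.
Charge balance with lithium (+1) requires 1 complex ion per 1 lithium.

Li[Cu(en)F2]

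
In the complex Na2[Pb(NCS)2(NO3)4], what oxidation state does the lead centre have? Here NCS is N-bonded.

2 sodium outside the brackets (+1 each) → the complex ion is 2−.
Ligand charges: 2×NCS = -2; 4×NO3 = -4; sum -6.
Pb + (-6) = 2− ⇒ Pb is +4.

+4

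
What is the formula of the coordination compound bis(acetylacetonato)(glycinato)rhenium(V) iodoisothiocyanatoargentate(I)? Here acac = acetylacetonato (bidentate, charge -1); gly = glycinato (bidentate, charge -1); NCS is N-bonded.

[Re(acac)2(gly)][AgI(NCS)]2

Cation [Re…]: ligand charges -3, Re(V) ⇒ ion charge 2+.
Anion [Ag…]: ligand charges -2, Ag(I) ⇒ ion charge 1−.
One 2+ cation requires 2 of the 1− anion.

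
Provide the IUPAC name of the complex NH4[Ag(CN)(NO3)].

ammonium cyanonitratoargentate(I)

The 1 ammonium counter-ion carries a total charge of +1, so each complex ion is 1−.
Ligand charges: 1×cyano (-1 each), 1×nitrato (-1 each); total -2. So Ag + (-2) = 1−, giving Ag = +1.
Ligands are named alphabetically: cyano before nitrato.
The complex ion is anionic, so silver takes the -ate form argentate(I).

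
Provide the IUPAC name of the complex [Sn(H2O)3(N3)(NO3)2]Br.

triaquaazidodinitratotin(IV) bromide

The 1 bromide counter-ion carries a total charge of -1, so each complex ion is 1+.
Ligand charges: 2×nitrato (-1 each), 1×azido (-1 each), 3×aqua (neutral); total -3. So Sn + (-3) = 1+, giving Sn = +4.
Ligands are named alphabetically: aqua before azido before nitrato.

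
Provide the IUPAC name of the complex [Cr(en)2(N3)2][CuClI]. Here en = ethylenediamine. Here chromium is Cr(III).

diazidobis(ethylenediamine)chromium(III) chloroiodocuprate(I)

Cr is given as +3; the cation's ligand charges sum to -2, so the complex cation is 1+.
A 1:1 salt means the anion carries the equal and opposite charge, 1−.
Anion: ligand charges sum to -2; for the ion to be 1−, Cu = +1.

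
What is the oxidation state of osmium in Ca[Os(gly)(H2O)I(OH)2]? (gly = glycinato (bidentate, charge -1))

1 calcium outside the brackets (+2 each) → the complex ion is 2−.
Ligand charges: 2×OH = -2; 1×gly = -1; 1×H2O neutral; 1×I = -1; sum -4.
Os + (-4) = 2− ⇒ Os is +2.

+2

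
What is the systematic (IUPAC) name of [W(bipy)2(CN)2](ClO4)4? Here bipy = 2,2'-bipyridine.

bis(2,2'-bipyridine)dicyanotungsten(VI) perchlorate

The 4 perchlorate counter-ions carry a total charge of -4, so each complex ion is 4+.
Ligand charges: 2×cyano (-1 each), 2×2,2'-bipyridine (neutral); total -2. So W + (-2) = 4+, giving W = +6.
Ligands are named alphabetically: bipyridine before cyano.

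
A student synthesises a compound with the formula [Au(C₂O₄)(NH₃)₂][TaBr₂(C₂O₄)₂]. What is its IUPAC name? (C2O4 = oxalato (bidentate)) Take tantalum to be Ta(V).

diammineoxalatogold(III) dibromodioxalatotantalate(V)

Ta is given as +5; the anion's ligand charges sum to -6, so the complex anion is 1−.
A 1:1 salt means the cation carries the equal and opposite charge, 1+.
Cation: ligand charges sum to -2; for the ion to be 1+, Au = +3.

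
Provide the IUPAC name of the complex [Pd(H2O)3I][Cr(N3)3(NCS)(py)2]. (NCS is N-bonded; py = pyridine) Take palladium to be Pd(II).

Both ions are complex: the cation is named first with the plain metal name, the anion second with the -ate form; each ion's ligands are alphabetised independently.
Pd is given as +2; the cation's ligand charges sum to -1, so the complex cation is 1+.
A 1:1 salt means the anion carries the equal and opposite charge, 1−.
Anion: ligand charges sum to -4; for the ion to be 1−, Cr = +3.

triaquaiodopalladium(II) triazidoisothiocyanatobis(pyridine)chromate(III)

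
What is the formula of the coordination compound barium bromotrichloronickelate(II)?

Ligands: 3 chloro (Cl, -1), 1 bromo (Br, -1). Ligand charge sum = -4.
With Ni in oxidation state +2, the complex ion is [Ni...]^2−.
Charge balance with barium (+2) requires 1 complex ion per 1 barium.

Ba[NiBrCl3]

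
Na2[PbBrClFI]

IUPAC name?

sodium bromochlorofluoroiodoplumbate(II)

The 2 sodium counter-ions carry a total charge of +2, so each complex ion is 2−.
Ligand charges: 1×chloro (-1 each), 1×fluoro (-1 each), 1×iodo (-1 each), 1×bromo (-1 each); total -4. So Pb + (-4) = 2−, giving Pb = +2.
The complex ion is anionic, so lead takes the -ate form plumbate(II).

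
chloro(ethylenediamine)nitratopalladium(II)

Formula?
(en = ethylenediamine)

Ligands: 1 ethylenediamine (en, neutral), 1 nitrato (NO3, -1), 1 chloro (Cl, -1). Ligand charge sum = -2.
With Pd in oxidation state +2, the complex ion is [Pd...].

[PdCl(en)(NO3)]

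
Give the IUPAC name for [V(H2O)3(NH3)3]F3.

triamminetriaquavanadium(III) fluoride

The 3 fluoride counter-ions carry a total charge of -3, so each complex ion is 3+.
Ligand charges: 3×ammine (neutral), 3×aqua (neutral); total 0. So V + (0) = 3+, giving V = +3.
Ligands are named alphabetically: ammine before aqua.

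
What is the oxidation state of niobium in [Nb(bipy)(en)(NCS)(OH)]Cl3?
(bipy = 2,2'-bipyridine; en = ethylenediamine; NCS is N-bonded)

3 chloride outside the brackets (-1 each) → the complex ion is 3+.
Ligand charges: 1×bipy neutral; 1×en neutral; 1×OH = -1; 1×NCS = -1; sum -2.
Nb + (-2) = 3+ ⇒ Nb is +5.

+5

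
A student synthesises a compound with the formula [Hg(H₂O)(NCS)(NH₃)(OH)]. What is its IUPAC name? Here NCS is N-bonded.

ammineaquahydroxoisothiocyanatomercury(II)

There is no counter-ion, so the complex is neutral overall.
Ligand charges: 1×aqua (neutral), 1×isothiocyanato (-1 each), 1×ammine (neutral), 1×hydroxo (-1 each); total -2. So Hg + (-2) = 0, giving Hg = +2.
Ligands are named alphabetically: ammine before aqua before hydroxo before isothiocyanato.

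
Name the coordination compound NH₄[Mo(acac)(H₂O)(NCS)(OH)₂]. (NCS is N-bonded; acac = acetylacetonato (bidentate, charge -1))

ammonium (acetylacetonato)aquadihydroxoisothiocyanatomolybdate(III)

The 1 ammonium counter-ion carries a total charge of +1, so each complex ion is 1−.
Ligand charges: 1×isothiocyanato (-1 each), 1×acetylacetonato (-1 each), 1×aqua (neutral), 2×hydroxo (-1 each); total -4. So Mo + (-4) = 1−, giving Mo = +3.
The complex ion is anionic, so molybdenum takes the -ate form molybdate(III).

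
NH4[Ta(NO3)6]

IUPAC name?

The 1 ammonium counter-ion carries a total charge of +1, so each complex ion is 1−.
Ligand charges: 6×nitrato (-1 each); total -6. So Ta + (-6) = 1−, giving Ta = +5.
The complex ion is anionic, so tantalum takes the -ate form tantalate(V).

ammonium hexanitratotantalate(V)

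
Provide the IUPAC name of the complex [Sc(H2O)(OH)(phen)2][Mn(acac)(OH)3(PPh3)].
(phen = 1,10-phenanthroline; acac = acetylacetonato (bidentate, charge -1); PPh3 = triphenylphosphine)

Scandium is always +3 in its complexes; the cation's ligand charges sum to -1, so the complex cation is 2+.
A 1:1 salt means the anion carries the equal and opposite charge, 2−.
Anion: ligand charges sum to -4; for the ion to be 2−, Mn = +2.

aquahydroxobis(1,10-phenanthroline)scandium(III) (acetylacetonato)trihydroxo(triphenylphosphine)manganate(II)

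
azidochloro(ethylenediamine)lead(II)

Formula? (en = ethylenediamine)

Ligands: 1 chloro (Cl, -1), 1 azido (N3, -1), 1 ethylenediamine (en, neutral). Ligand charge sum = -2.
With Pb in oxidation state +2, the complex ion is [Pb...].

[PbCl(en)(N3)]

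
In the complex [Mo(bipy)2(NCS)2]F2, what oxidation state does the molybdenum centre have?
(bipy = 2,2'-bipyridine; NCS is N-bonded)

+4

2 fluoride outside the brackets (-1 each) → the complex ion is 2+.
Ligand charges: 2×bipy neutral; 2×NCS = -2; sum -2.
Mo + (-2) = 2+ ⇒ Mo is +4.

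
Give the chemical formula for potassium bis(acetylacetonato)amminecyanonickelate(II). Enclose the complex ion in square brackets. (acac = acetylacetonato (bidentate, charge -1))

Ligands: 1 ammine (NH3, neutral), 1 cyano (CN, -1), 2 acetylacetonato (acac, -1). Ligand charge sum = -3.
Charge balance with potassium (+1) requires 1 complex ion per 1 potassium.

K[Ni(acac)2(CN)(NH3)]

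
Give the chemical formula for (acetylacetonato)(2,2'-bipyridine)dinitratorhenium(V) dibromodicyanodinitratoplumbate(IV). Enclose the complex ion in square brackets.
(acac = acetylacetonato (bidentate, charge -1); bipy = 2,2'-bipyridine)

[Re(acac)(bipy)(NO3)2][PbBr2(CN)2(NO3)2]

Cation [Re…]: ligand charges -3, Re(V) ⇒ ion charge 2+.
Anion [Pb…]: ligand charges -6, Pb(IV) ⇒ ion charge 2−.
One 2+ cation balances one 2− anion.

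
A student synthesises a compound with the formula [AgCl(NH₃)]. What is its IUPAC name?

There is no counter-ion, so the complex is neutral overall.
Ligand charges: 1×ammine (neutral), 1×chloro (-1 each); total -1. So Ag + (-1) = 0, giving Ag = +1.
Ligands are named alphabetically: ammine before chloro.

amminechlorosilver(I)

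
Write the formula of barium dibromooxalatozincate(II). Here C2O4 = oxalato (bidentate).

Ligands: 1 oxalato (C2O4, -2), 2 bromo (Br, -1). Ligand charge sum = -4.
With Zn in oxidation state +2, the complex ion is [Zn...]^2−.
Charge balance with barium (+2) requires 1 complex ion per 1 barium.

Ba[ZnBr2(C2O4)]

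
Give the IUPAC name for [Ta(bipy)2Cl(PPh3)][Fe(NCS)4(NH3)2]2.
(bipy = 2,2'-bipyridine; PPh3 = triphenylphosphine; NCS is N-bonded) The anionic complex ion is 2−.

The complex anion is given as 2−; its ligand charges sum to -4, so Fe = +2.
With 2 anions per cation, the cation must be 2×2 = 4+.
Cation: ligand charges sum to -1; for the ion to be 4+, Ta = +5.

bis(2,2'-bipyridine)chloro(triphenylphosphine)tantalum(V) diamminetetraisothiocyanatoferrate(II)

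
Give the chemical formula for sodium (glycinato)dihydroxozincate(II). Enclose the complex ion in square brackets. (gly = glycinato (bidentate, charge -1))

Ligands: 2 hydroxo (OH, -1), 1 glycinato (gly, -1). Ligand charge sum = -3.
With Zn in oxidation state +2, the complex ion is [Zn...]^1−.
Charge balance with sodium (+1) requires 1 complex ion per 1 sodium.

Na[Zn(gly)(OH)2]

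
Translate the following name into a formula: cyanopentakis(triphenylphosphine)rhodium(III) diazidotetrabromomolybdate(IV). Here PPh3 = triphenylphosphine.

Cation [Rh…]: ligand charges -1, Rh(III) ⇒ ion charge 2+.
Anion [Mo…]: ligand charges -6, Mo(IV) ⇒ ion charge 2−.

[Rh(CN)(PPh3)5][MoBr4(N3)2]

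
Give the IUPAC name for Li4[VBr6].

lithium hexabromovanadate(II)

The 4 lithium counter-ions carry a total charge of +4, so each complex ion is 4−.
Ligand charges: 6×bromo (-1 each); total -6. So V + (-6) = 4−, giving V = +2.
The complex ion is anionic, so vanadium takes the -ate form vanadate(II).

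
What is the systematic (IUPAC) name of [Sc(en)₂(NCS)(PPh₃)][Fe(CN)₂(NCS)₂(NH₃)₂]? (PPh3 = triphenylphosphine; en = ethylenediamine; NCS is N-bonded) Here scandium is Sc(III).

Both ions are complex: the cation is named first with the plain metal name, the anion second with the -ate form; each ion's ligands are alphabetised independently.
Sc is given as +3; the cation's ligand charges sum to -1, so the complex cation is 2+.
A 1:1 salt means the anion carries the equal and opposite charge, 2−.
Anion: ligand charges sum to -4; for the ion to be 2−, Fe = +2.

bis(ethylenediamine)isothiocyanato(triphenylphosphine)scandium(III) diamminedicyanodiisothiocyanatoferrate(II)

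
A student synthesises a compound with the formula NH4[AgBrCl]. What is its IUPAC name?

ammonium bromochloroargentate(I)

The 1 ammonium counter-ion carries a total charge of +1, so each complex ion is 1−.
Ligand charges: 1×chloro (-1 each), 1×bromo (-1 each); total -2. So Ag + (-2) = 1−, giving Ag = +1.
Ligands are named alphabetically: bromo before chloro.
The complex ion is anionic, so silver takes the -ate form argentate(I).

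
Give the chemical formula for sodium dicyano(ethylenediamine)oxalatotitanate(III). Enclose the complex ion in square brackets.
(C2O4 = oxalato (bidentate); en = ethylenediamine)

Na[Ti(C2O4)(CN)2(en)]

Ligands: 1 oxalato (C2O4, -2), 2 cyano (CN, -1), 1 ethylenediamine (en, neutral). Ligand charge sum = -4.
Charge balance with sodium (+1) requires 1 complex ion per 1 sodium.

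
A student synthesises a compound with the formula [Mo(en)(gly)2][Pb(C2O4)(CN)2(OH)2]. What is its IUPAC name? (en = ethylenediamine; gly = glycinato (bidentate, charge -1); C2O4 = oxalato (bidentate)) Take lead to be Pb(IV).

(ethylenediamine)bis(glycinato)molybdenum(IV) dicyanodihydroxooxalatoplumbate(IV)

Both ions are complex: the cation is named first with the plain metal name, the anion second with the -ate form; each ion's ligands are alphabetised independently.
Pb is given as +4; the anion's ligand charges sum to -6, so the complex anion is 2−.
A 1:1 salt means the cation carries the equal and opposite charge, 2+.
Cation: ligand charges sum to -2; for the ion to be 2+, Mo = +4.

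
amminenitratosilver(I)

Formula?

[Ag(NH3)(NO3)]

Ligands: 1 nitrato (NO3, -1), 1 ammine (NH3, neutral). Ligand charge sum = -1.
With Ag in oxidation state +1, the complex ion is [Ag...].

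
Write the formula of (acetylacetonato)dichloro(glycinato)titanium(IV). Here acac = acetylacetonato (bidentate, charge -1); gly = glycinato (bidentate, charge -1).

[Ti(acac)Cl2(gly)]

Ligands: 2 chloro (Cl, -1), 1 acetylacetonato (acac, -1), 1 glycinato (gly, -1). Ligand charge sum = -4.
With Ti in oxidation state +4, the complex ion is [Ti...].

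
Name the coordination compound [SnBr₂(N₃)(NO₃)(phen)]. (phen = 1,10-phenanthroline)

azidodibromonitrato(1,10-phenanthroline)tin(IV)

There is no counter-ion, so the complex is neutral overall.
Ligand charges: 2×bromo (-1 each), 1×nitrato (-1 each), 1×azido (-1 each), 1×1,10-phenanthroline (neutral); total -4. So Sn + (-4) = 0, giving Sn = +4.
Ligands are named alphabetically: azido before bromo before nitrato before phenanthroline.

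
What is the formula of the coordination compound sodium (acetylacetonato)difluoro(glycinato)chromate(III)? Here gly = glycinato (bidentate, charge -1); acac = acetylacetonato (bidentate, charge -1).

Ligands: 1 glycinato (gly, -1), 1 acetylacetonato (acac, -1), 2 fluoro (F, -1). Ligand charge sum = -4.
Charge balance with sodium (+1) requires 1 complex ion per 1 sodium.

Na[Cr(acac)F2(gly)]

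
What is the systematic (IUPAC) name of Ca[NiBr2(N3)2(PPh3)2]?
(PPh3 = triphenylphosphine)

The 1 calcium counter-ion carries a total charge of +2, so each complex ion is 2−.
Ligand charges: 2×azido (-1 each), 2×triphenylphosphine (neutral), 2×bromo (-1 each); total -4. So Ni + (-4) = 2−, giving Ni = +2.
Ligands are named alphabetically: azido before bromo before triphenylphosphine.
The complex ion is anionic, so nickel takes the -ate form nickelate(II).

calcium diazidodibromobis(triphenylphosphine)nickelate(II)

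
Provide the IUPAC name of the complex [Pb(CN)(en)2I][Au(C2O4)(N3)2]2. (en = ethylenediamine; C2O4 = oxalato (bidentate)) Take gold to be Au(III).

cyanobis(ethylenediamine)iodolead(IV) diazidooxalatoaurate(III)

Both ions are complex: the cation is named first with the plain metal name, the anion second with the -ate form; each ion's ligands are alphabetised independently.
Au is given as +3; the anion's ligand charges sum to -4, so the complex anion is 1−.
With 2 anions per cation, the cation must be 2×1 = 2+.
Cation: ligand charges sum to -2; for the ion to be 2+, Pb = +4.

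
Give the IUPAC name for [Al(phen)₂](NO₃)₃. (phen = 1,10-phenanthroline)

The 3 nitrate counter-ions carry a total charge of -3, so each complex ion is 3+.
Ligand charges: 2×1,10-phenanthroline (neutral); total 0. So Al + (0) = 3+, giving Al = +3.

bis(1,10-phenanthroline)aluminium(III) nitrate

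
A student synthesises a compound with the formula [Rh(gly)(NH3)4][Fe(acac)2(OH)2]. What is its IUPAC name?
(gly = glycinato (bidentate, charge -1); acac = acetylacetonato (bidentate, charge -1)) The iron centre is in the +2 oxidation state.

tetraammine(glycinato)rhodium(III) bis(acetylacetonato)dihydroxoferrate(II)

Fe is given as +2; the anion's ligand charges sum to -4, so the complex anion is 2−.
A 1:1 salt means the cation carries the equal and opposite charge, 2+.
Cation: ligand charges sum to -1; for the ion to be 2+, Rh = +3.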